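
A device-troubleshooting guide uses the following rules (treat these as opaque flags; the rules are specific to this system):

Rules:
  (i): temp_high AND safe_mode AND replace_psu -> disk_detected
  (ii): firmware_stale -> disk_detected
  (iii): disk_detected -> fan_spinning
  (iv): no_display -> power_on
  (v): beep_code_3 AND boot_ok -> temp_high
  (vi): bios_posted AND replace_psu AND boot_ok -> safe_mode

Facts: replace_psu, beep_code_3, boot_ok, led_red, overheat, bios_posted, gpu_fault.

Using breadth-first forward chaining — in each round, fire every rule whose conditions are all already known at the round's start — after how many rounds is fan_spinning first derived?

3

Round 1 — (v), (vi), derive temp_high, safe_mode.
Round 2 — (i), derive disk_detected.
Round 3 — (iii), derive fan_spinning.
fan_spinning first appears in round 3.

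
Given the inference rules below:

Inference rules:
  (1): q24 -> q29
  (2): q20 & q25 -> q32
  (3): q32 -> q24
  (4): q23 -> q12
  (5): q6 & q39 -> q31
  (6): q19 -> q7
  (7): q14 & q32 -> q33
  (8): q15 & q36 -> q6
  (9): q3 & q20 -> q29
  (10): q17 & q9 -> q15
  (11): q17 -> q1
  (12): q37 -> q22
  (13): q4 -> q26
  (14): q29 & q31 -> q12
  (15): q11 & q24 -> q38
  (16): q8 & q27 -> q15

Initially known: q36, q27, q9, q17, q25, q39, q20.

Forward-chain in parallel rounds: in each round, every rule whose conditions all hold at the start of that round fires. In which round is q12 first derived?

4

Round 1 fires (2), (10), (11), giving q32, q15, q1.
Round 2 fires (3), (8), giving q24, q6.
Round 3 fires (1), (5), giving q29, q31.
Round 4 fires (14), giving q12.
q12 first appears in round 4.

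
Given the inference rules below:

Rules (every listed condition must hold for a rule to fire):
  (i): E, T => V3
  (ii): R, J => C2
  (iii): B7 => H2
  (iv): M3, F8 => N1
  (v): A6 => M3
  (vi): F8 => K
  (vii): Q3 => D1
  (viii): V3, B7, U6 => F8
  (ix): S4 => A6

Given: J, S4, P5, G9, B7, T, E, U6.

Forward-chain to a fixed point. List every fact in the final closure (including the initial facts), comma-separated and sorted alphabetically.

A6, B7, E, F8, G9, H2, J, K, M3, N1, P5, S4, T, U6, V3

[1] (i) [E, T => V3]; (iii) [B7 => H2]; (ix) [S4 => A6]. ⇒ new: V3, H2, A6.
[2] (v) [A6 => M3]; (viii) [V3, B7, U6 => F8]. ⇒ new: M3, F8.
[3] (iv) [M3, F8 => N1]; (vi) [F8 => K]. ⇒ new: N1, K.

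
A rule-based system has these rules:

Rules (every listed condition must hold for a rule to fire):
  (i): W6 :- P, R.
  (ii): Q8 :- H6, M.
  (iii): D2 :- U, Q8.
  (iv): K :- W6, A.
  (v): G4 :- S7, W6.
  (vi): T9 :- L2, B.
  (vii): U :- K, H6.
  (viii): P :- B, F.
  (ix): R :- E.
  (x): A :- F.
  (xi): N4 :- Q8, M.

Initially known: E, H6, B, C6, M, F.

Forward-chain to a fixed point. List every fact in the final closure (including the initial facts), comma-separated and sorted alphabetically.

A, B, C6, D2, E, F, H6, K, M, N4, P, Q8, R, U, W6

Round 1: (ii) [Q8 :- H6, M.]; (viii) [P :- B, F.]; (ix) [R :- E.]; (x) [A :- F.]. New: Q8, P, R, A.
Round 2: (i) [W6 :- P, R.]; (xi) [N4 :- Q8, M.]. New: W6, N4.
Round 3: (iv) [K :- W6, A.]. New: K.
Round 4: (vii) [U :- K, H6.]. New: U.
Round 5: (iii) [D2 :- U, Q8.]. New: D2.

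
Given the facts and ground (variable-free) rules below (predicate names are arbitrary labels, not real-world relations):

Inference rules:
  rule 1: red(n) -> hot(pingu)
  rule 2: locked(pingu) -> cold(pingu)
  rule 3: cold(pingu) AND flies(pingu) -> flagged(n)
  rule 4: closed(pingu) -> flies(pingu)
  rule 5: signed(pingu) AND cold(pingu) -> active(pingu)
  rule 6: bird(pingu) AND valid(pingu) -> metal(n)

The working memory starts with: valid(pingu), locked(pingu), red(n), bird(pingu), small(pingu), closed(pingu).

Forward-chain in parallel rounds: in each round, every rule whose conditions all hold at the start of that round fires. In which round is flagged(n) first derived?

2

Round 1 — rule 1, rule 2, rule 4, rule 6, derive hot(pingu), cold(pingu), flies(pingu), metal(n).
Round 2 — rule 3, derive flagged(n).
flagged(n) first appears in round 2.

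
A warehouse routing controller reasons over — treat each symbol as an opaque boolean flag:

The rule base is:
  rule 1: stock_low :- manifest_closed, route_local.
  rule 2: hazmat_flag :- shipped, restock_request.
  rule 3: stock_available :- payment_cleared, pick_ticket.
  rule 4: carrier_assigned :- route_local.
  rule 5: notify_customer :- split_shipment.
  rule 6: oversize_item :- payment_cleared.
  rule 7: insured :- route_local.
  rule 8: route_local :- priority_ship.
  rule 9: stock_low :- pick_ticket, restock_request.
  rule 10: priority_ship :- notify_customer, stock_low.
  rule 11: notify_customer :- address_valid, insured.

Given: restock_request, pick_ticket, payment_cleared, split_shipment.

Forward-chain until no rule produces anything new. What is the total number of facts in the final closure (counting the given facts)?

12

Round 1 — rule 3, rule 5, rule 6, rule 9, derive stock_available, notify_customer, oversize_item, stock_low.
Round 2 — rule 10, derive priority_ship.
Round 3 — rule 8, derive route_local.
Round 4 — rule 4, rule 7, derive carrier_assigned, insured.
Closure: {carrier_assigned, insured, notify_customer, oversize_item, payment_cleared, pick_ticket, priority_ship, restock_request, route_local, split_shipment, stock_available, stock_low} — 12 facts.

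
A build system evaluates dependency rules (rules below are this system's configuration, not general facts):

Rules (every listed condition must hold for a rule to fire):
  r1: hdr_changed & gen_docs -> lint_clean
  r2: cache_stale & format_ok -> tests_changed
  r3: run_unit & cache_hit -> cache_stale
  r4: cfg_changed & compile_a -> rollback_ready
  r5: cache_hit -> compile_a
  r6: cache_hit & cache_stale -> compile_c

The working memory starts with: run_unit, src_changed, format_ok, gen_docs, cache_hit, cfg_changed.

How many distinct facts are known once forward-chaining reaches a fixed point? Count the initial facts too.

11

Round 1 fires r3, r5, giving cache_stale, compile_a.
Round 2 fires r2, r4, r6, giving tests_changed, rollback_ready, compile_c.
Closure: {cache_hit, cache_stale, cfg_changed, compile_a, compile_c, format_ok, gen_docs, rollback_ready, run_unit, src_changed, tests_changed} — 11 facts.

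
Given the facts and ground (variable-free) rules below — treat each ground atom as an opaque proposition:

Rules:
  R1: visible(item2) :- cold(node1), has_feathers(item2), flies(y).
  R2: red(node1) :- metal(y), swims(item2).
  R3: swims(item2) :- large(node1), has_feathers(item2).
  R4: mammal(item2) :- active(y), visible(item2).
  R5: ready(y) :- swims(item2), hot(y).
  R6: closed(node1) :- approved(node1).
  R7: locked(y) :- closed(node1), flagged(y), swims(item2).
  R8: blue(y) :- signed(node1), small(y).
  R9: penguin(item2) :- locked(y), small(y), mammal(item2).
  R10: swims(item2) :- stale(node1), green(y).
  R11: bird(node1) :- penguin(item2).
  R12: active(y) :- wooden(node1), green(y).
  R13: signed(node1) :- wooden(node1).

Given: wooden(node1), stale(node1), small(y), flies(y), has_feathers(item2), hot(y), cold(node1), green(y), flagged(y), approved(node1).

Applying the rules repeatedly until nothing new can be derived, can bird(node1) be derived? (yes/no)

yes

[1] R1 [visible(item2) :- cold(node1), has_feathers(item2), flies(y).]; R6 [closed(node1) :- approved(node1).]; R10 [swims(item2) :- stale(node1), green(y).]; R12 [active(y) :- wooden(node1), green(y).]; R13 [signed(node1) :- wooden(node1).]. ⇒ new: visible(item2), closed(node1), swims(item2), active(y), signed(node1).
[2] R4 [mammal(item2) :- active(y), visible(item2).]; R5 [ready(y) :- swims(item2), hot(y).]; R7 [locked(y) :- closed(node1), flagged(y), swims(item2).]; R8 [blue(y) :- signed(node1), small(y).]. ⇒ new: mammal(item2), ready(y), locked(y), blue(y).
[3] R9 [penguin(item2) :- locked(y), small(y), mammal(item2).]. ⇒ new: penguin(item2).
[4] R11 [bird(node1) :- penguin(item2).]. ⇒ new: bird(node1).
bird(node1) appears in round 4, so it is derivable.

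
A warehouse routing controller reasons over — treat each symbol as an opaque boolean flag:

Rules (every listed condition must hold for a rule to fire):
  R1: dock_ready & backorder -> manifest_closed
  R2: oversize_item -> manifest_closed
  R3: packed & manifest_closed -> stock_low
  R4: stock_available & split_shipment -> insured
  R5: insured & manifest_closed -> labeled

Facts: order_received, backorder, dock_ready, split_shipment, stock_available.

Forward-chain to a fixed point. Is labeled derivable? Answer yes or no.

Round 1 fires R1, R4, giving manifest_closed, insured.
Round 2 fires R5, giving labeled.
labeled appears in round 2, so it is derivable.

yes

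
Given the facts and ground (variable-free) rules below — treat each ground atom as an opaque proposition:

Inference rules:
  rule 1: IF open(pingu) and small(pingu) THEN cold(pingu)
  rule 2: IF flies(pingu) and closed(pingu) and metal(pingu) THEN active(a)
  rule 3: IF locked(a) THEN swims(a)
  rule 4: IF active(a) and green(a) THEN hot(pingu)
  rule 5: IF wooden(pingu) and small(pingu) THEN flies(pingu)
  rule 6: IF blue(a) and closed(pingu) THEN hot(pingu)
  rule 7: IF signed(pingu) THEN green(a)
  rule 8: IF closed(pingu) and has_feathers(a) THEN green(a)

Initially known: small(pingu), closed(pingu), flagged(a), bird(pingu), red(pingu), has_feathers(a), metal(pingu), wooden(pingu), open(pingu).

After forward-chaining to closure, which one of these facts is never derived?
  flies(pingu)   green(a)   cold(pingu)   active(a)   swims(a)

[1] rule 1 [IF open(pingu) and small(pingu) THEN cold(pingu)]; rule 5 [IF wooden(pingu) and small(pingu) THEN flies(pingu)]; rule 8 [IF closed(pingu) and has_feathers(a) THEN green(a)]. ⇒ new: cold(pingu), flies(pingu), green(a).
[2] rule 2 [IF flies(pingu) and closed(pingu) and metal(pingu) THEN active(a)]. ⇒ new: active(a).
[3] rule 4 [IF active(a) and green(a) THEN hot(pingu)]. ⇒ new: hot(pingu).
Derived: cold(pingu) (round 1), flies(pingu) (round 1), green(a) (round 1), active(a) (round 2). swims(a) never appears in any round.

swims(a)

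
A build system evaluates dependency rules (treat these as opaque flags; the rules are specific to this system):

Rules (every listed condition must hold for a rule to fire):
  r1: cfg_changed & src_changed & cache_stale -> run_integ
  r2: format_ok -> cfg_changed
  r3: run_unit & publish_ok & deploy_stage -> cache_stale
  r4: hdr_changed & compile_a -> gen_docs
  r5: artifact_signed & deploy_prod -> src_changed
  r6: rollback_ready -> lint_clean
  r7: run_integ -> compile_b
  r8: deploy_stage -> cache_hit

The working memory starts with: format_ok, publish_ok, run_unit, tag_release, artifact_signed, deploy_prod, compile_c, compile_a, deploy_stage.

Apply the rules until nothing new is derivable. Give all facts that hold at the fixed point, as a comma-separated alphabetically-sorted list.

artifact_signed, cache_hit, cache_stale, cfg_changed, compile_a, compile_b, compile_c, deploy_prod, deploy_stage, format_ok, publish_ok, run_integ, run_unit, src_changed, tag_release

Round 1: r2 [format_ok -> cfg_changed]; r3 [run_unit & publish_ok & deploy_stage -> cache_stale]; r5 [artifact_signed & deploy_prod -> src_changed]; r8 [deploy_stage -> cache_hit]. Adds cfg_changed, cache_stale, src_changed, cache_hit.
Round 2: r1 [cfg_changed & src_changed & cache_stale -> run_integ]. Adds run_integ.
Round 3: r7 [run_integ -> compile_b]. Adds compile_b.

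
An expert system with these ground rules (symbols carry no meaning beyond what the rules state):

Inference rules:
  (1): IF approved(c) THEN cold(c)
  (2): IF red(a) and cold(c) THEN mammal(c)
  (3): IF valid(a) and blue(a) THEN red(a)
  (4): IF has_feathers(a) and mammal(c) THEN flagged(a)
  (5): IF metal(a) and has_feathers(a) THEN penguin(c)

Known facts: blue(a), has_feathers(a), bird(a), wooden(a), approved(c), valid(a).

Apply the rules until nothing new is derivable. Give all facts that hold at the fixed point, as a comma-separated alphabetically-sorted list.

[1] (1) [IF approved(c) THEN cold(c)]; (3) [IF valid(a) and blue(a) THEN red(a)]. ⇒ new: cold(c), red(a).
[2] (2) [IF red(a) and cold(c) THEN mammal(c)]. ⇒ new: mammal(c).
[3] (4) [IF has_feathers(a) and mammal(c) THEN flagged(a)]. ⇒ new: flagged(a).

approved(c), bird(a), blue(a), cold(c), flagged(a), has_feathers(a), mammal(c), red(a), valid(a), wooden(a)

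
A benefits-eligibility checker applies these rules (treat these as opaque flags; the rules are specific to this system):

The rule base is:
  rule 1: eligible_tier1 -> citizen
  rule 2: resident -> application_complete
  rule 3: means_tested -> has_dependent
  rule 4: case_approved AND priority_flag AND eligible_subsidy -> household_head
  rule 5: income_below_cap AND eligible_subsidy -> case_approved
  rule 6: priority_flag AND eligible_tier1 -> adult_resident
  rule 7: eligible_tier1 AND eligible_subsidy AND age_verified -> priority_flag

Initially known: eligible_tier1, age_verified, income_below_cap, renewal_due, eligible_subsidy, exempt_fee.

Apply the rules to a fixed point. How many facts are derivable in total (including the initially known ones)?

Round 1: rule 1 [eligible_tier1 -> citizen]; rule 5 [income_below_cap AND eligible_subsidy -> case_approved]; rule 7 [eligible_tier1 AND eligible_subsidy AND age_verified -> priority_flag]. New: citizen, case_approved, priority_flag.
Round 2: rule 4 [case_approved AND priority_flag AND eligible_subsidy -> household_head]; rule 6 [priority_flag AND eligible_tier1 -> adult_resident]. New: household_head, adult_resident.
Closure: {adult_resident, age_verified, case_approved, citizen, eligible_subsidy, eligible_tier1, exempt_fee, household_head, income_below_cap, priority_flag, renewal_due} — 11 facts.

11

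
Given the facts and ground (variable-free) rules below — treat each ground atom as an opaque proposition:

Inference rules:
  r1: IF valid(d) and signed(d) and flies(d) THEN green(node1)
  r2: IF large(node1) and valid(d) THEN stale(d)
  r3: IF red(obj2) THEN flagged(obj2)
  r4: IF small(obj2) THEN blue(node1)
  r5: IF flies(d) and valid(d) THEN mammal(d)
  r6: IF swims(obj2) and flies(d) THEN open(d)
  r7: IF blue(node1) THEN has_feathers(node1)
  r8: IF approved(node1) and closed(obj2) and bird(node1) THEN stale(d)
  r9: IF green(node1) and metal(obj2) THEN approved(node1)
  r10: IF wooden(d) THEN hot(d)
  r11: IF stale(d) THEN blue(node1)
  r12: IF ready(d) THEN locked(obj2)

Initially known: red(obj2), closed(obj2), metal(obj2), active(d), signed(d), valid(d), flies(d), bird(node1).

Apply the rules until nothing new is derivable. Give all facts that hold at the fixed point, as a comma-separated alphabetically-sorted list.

active(d), approved(node1), bird(node1), blue(node1), closed(obj2), flagged(obj2), flies(d), green(node1), has_feathers(node1), mammal(d), metal(obj2), red(obj2), signed(d), stale(d), valid(d)

Round 1 fires r1, r3, r5, giving green(node1), flagged(obj2), mammal(d).
Round 2 fires r9, giving approved(node1).
Round 3 fires r8, giving stale(d).
Round 4 fires r11, giving blue(node1).
Round 5 fires r7, giving has_feathers(node1).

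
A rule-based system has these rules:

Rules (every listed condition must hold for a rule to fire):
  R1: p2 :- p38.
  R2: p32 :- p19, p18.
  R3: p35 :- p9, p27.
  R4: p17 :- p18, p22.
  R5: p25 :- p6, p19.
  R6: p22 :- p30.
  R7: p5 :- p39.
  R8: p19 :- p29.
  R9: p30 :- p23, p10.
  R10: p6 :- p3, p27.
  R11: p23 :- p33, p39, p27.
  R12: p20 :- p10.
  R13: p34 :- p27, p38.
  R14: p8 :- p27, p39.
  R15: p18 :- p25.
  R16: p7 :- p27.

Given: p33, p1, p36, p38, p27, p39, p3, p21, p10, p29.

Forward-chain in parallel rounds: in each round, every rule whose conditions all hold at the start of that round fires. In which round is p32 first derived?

4

Round 1: R1 [p2 :- p38.]; R7 [p5 :- p39.]; R8 [p19 :- p29.]; R10 [p6 :- p3, p27.]; R11 [p23 :- p33, p39, p27.]; R12 [p20 :- p10.]; R13 [p34 :- p27, p38.]; R14 [p8 :- p27, p39.]; R16 [p7 :- p27.]. Adds p2, p5, p19, p6, p23, p20, p34, p8, p7.
Round 2: R5 [p25 :- p6, p19.]; R9 [p30 :- p23, p10.]. Adds p25, p30.
Round 3: R6 [p22 :- p30.]; R15 [p18 :- p25.]. Adds p22, p18.
Round 4: R2 [p32 :- p19, p18.]; R4 [p17 :- p18, p22.]. Adds p32, p17.
p32 first appears in round 4.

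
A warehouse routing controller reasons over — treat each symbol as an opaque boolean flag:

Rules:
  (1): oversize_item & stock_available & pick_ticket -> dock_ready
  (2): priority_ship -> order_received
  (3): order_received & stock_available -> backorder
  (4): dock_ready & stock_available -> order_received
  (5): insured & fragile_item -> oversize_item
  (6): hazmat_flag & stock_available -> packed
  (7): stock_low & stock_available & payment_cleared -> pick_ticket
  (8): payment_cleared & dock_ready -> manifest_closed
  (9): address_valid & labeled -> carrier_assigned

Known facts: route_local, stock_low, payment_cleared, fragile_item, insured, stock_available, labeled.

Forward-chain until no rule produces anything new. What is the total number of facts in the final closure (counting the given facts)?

13

[1] (5) [insured & fragile_item -> oversize_item]; (7) [stock_low & stock_available & payment_cleared -> pick_ticket]. ⇒ new: oversize_item, pick_ticket.
[2] (1) [oversize_item & stock_available & pick_ticket -> dock_ready]. ⇒ new: dock_ready.
[3] (4) [dock_ready & stock_available -> order_received]; (8) [payment_cleared & dock_ready -> manifest_closed]. ⇒ new: order_received, manifest_closed.
[4] (3) [order_received & stock_available -> backorder]. ⇒ new: backorder.
Closure: {backorder, dock_ready, fragile_item, insured, labeled, manifest_closed, order_received, oversize_item, payment_cleared, pick_ticket, route_local, stock_available, stock_low} — 13 facts.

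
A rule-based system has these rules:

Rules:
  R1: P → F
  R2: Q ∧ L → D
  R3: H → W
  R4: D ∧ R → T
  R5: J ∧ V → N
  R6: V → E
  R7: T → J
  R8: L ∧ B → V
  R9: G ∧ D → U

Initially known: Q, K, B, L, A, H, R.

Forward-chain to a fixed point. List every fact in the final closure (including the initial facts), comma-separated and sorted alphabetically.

Round 1: R2 [Q ∧ L → D]; R3 [H → W]; R8 [L ∧ B → V]. Adds D, W, V.
Round 2: R4 [D ∧ R → T]; R6 [V → E]. Adds T, E.
Round 3: R7 [T → J]. Adds J.
Round 4: R5 [J ∧ V → N]. Adds N.

A, B, D, E, H, J, K, L, N, Q, R, T, V, W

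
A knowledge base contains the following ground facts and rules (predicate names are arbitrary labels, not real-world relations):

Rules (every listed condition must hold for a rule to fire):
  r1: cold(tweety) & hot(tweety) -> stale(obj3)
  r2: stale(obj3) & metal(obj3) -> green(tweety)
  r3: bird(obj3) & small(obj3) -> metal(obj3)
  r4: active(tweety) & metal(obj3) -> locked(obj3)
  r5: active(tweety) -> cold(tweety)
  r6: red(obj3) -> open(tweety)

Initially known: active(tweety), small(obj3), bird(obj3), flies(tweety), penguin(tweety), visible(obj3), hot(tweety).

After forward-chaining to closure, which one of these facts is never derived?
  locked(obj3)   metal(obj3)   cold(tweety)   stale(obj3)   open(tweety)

open(tweety)

Round 1: r3 [bird(obj3) & small(obj3) -> metal(obj3)]; r5 [active(tweety) -> cold(tweety)]. Adds metal(obj3), cold(tweety).
Round 2: r1 [cold(tweety) & hot(tweety) -> stale(obj3)]; r4 [active(tweety) & metal(obj3) -> locked(obj3)]. Adds stale(obj3), locked(obj3).
Round 3: r2 [stale(obj3) & metal(obj3) -> green(tweety)]. Adds green(tweety).
Derived: metal(obj3) (round 1), cold(tweety) (round 1), locked(obj3) (round 2), stale(obj3) (round 2). open(tweety) never appears in any round.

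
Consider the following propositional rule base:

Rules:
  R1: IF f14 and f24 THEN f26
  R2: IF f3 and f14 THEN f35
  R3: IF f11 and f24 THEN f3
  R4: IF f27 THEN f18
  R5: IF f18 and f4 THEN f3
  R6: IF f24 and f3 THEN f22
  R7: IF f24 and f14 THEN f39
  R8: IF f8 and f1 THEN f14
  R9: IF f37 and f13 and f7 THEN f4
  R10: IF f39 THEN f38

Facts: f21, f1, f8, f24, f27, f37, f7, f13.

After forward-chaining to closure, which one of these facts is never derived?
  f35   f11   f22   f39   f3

f11

Round 1 fires R4, R8, R9, giving f18, f14, f4.
Round 2 fires R1, R5, R7, giving f26, f3, f39.
Round 3 fires R2, R6, R10, giving f35, f22, f38.
Derived: f35 (round 3), f39 (round 2), f3 (round 2), f22 (round 3). f11 never appears in any round.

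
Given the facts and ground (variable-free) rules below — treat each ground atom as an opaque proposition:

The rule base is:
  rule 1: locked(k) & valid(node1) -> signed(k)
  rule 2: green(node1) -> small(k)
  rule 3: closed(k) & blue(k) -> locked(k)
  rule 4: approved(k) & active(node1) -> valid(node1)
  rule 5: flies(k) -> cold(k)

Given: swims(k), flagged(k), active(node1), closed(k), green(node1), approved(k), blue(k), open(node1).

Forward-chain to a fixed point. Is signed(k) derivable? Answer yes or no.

[1] rule 2 [green(node1) -> small(k)]; rule 3 [closed(k) & blue(k) -> locked(k)]; rule 4 [approved(k) & active(node1) -> valid(node1)]. ⇒ new: small(k), locked(k), valid(node1).
[2] rule 1 [locked(k) & valid(node1) -> signed(k)]. ⇒ new: signed(k).
signed(k) appears in round 2, so it is derivable.

yes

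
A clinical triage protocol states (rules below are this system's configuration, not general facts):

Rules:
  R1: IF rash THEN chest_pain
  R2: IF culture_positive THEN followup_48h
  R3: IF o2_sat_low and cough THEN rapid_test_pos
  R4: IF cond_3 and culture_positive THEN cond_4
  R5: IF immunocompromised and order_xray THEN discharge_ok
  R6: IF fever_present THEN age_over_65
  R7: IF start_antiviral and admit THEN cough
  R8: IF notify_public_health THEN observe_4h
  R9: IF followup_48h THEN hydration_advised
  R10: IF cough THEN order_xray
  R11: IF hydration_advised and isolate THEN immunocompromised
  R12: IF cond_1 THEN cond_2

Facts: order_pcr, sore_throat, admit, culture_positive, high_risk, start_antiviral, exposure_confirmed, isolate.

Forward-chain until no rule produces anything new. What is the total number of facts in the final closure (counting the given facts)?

Round 1 — R2, R7, derive followup_48h, cough.
Round 2 — R9, R10, derive hydration_advised, order_xray.
Round 3 — R11, derive immunocompromised.
Round 4 — R5, derive discharge_ok.
Closure: {admit, cough, culture_positive, discharge_ok, exposure_confirmed, followup_48h, high_risk, hydration_advised, immunocompromised, isolate, order_pcr, order_xray, sore_throat, start_antiviral} — 14 facts.

14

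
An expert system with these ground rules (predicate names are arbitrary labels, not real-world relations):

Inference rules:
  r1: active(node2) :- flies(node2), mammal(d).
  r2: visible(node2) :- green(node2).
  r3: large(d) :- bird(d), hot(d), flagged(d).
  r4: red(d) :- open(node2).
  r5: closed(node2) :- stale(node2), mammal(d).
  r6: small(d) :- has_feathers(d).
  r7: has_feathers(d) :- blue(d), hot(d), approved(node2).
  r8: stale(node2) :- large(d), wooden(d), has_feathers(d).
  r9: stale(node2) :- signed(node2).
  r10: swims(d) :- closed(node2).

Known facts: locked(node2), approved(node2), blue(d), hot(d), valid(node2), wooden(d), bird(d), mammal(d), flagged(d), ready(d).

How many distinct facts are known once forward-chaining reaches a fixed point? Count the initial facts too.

16

[1] r3 [large(d) :- bird(d), hot(d), flagged(d).]; r7 [has_feathers(d) :- blue(d), hot(d), approved(node2).]. ⇒ new: large(d), has_feathers(d).
[2] r6 [small(d) :- has_feathers(d).]; r8 [stale(node2) :- large(d), wooden(d), has_feathers(d).]. ⇒ new: small(d), stale(node2).
[3] r5 [closed(node2) :- stale(node2), mammal(d).]. ⇒ new: closed(node2).
[4] r10 [swims(d) :- closed(node2).]. ⇒ new: swims(d).
Closure: {approved(node2), bird(d), blue(d), closed(node2), flagged(d), has_feathers(d), hot(d), large(d), locked(node2), mammal(d), ready(d), small(d), stale(node2), swims(d), valid(node2), wooden(d)} — 16 facts.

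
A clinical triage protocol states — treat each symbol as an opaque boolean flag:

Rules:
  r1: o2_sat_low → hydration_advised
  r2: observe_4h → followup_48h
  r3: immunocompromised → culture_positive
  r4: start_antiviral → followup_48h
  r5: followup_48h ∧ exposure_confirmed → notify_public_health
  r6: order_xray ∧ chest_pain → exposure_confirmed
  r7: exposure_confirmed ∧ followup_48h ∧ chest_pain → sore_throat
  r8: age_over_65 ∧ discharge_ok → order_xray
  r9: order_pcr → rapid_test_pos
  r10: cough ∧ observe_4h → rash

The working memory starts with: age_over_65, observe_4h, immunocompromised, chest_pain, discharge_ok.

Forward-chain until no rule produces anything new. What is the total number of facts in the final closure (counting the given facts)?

[1] r2 [observe_4h → followup_48h]; r3 [immunocompromised → culture_positive]; r8 [age_over_65 ∧ discharge_ok → order_xray]. ⇒ new: followup_48h, culture_positive, order_xray.
[2] r6 [order_xray ∧ chest_pain → exposure_confirmed]. ⇒ new: exposure_confirmed.
[3] r5 [followup_48h ∧ exposure_confirmed → notify_public_health]; r7 [exposure_confirmed ∧ followup_48h ∧ chest_pain → sore_throat]. ⇒ new: notify_public_health, sore_throat.
Closure: {age_over_65, chest_pain, culture_positive, discharge_ok, exposure_confirmed, followup_48h, immunocompromised, notify_public_health, observe_4h, order_xray, sore_throat} — 11 facts.

11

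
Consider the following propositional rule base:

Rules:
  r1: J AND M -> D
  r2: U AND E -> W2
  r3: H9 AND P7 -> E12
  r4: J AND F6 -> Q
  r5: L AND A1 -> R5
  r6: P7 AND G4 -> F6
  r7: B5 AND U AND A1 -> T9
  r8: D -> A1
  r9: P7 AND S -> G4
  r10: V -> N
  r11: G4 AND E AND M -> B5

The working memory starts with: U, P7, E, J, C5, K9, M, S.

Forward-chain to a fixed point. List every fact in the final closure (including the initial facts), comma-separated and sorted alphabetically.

Round 1 — r1, r2, r9, derive D, W2, G4.
Round 2 — r6, r8, r11, derive F6, A1, B5.
Round 3 — r4, r7, derive Q, T9.

A1, B5, C5, D, E, F6, G4, J, K9, M, P7, Q, S, T9, U, W2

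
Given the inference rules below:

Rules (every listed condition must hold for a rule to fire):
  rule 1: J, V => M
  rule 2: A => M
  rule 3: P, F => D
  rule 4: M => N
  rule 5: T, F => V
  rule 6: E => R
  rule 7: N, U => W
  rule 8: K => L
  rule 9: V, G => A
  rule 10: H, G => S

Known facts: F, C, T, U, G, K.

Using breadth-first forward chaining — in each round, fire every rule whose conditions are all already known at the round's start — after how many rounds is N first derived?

Round 1: rule 5 [T, F => V]; rule 8 [K => L]. Adds V, L.
Round 2: rule 9 [V, G => A]. Adds A.
Round 3: rule 2 [A => M]. Adds M.
Round 4: rule 4 [M => N]. Adds N.
N first appears in round 4.

4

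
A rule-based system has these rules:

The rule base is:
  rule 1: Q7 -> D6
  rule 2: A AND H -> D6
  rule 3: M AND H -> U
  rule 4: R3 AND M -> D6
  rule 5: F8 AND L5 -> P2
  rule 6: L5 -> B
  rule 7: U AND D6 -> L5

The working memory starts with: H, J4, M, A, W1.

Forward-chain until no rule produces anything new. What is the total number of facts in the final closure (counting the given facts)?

9

Round 1: rule 2 [A AND H -> D6]; rule 3 [M AND H -> U]. Adds D6, U.
Round 2: rule 7 [U AND D6 -> L5]. Adds L5.
Round 3: rule 6 [L5 -> B]. Adds B.
Closure: {A, B, D6, H, J4, L5, M, U, W1} — 9 facts.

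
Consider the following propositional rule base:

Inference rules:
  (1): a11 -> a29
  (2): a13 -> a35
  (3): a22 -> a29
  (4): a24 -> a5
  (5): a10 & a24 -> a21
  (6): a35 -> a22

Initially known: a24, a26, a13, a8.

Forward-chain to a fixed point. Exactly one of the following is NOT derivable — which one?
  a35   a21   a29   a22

a21

Round 1 — (2), (4), derive a35, a5.
Round 2 — (6), derive a22.
Round 3 — (3), derive a29.
Derived: a22 (round 2), a29 (round 3), a35 (round 1). a21 never appears in any round.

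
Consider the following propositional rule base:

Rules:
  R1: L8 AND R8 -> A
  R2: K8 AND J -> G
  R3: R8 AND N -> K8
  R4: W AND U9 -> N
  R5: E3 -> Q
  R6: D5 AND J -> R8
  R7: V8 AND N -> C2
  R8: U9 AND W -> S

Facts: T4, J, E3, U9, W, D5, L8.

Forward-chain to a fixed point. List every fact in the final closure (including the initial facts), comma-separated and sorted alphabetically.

Round 1 — R4, R5, R6, R8, derive N, Q, R8, S.
Round 2 — R1, R3, derive A, K8.
Round 3 — R2, derive G.

A, D5, E3, G, J, K8, L8, N, Q, R8, S, T4, U9, W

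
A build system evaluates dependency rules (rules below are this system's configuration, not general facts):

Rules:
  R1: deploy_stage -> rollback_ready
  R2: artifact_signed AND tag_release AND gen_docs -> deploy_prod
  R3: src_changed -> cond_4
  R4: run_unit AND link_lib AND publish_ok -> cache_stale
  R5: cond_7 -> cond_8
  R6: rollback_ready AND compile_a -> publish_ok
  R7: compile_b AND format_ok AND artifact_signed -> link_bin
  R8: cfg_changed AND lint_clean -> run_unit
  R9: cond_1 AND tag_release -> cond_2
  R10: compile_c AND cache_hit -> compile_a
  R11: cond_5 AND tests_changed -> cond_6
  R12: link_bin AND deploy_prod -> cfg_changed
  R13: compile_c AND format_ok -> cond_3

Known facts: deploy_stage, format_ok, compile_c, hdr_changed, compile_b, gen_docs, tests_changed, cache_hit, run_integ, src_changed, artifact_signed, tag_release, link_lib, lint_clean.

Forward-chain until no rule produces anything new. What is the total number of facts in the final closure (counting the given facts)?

Round 1: R1 [deploy_stage -> rollback_ready]; R2 [artifact_signed AND tag_release AND gen_docs -> deploy_prod]; R3 [src_changed -> cond_4]; R7 [compile_b AND format_ok AND artifact_signed -> link_bin]; R10 [compile_c AND cache_hit -> compile_a]; R13 [compile_c AND format_ok -> cond_3]. New: rollback_ready, deploy_prod, cond_4, link_bin, compile_a, cond_3.
Round 2: R6 [rollback_ready AND compile_a -> publish_ok]; R12 [link_bin AND deploy_prod -> cfg_changed]. New: publish_ok, cfg_changed.
Round 3: R8 [cfg_changed AND lint_clean -> run_unit]. New: run_unit.
Round 4: R4 [run_unit AND link_lib AND publish_ok -> cache_stale]. New: cache_stale.
Closure: {artifact_signed, cache_hit, cache_stale, cfg_changed, compile_a, compile_b, compile_c, cond_3, cond_4, deploy_prod, deploy_stage, format_ok, gen_docs, hdr_changed, link_bin, link_lib, lint_clean, publish_ok, rollback_ready, run_integ, run_unit, src_changed, tag_release, tests_changed} — 24 facts.

24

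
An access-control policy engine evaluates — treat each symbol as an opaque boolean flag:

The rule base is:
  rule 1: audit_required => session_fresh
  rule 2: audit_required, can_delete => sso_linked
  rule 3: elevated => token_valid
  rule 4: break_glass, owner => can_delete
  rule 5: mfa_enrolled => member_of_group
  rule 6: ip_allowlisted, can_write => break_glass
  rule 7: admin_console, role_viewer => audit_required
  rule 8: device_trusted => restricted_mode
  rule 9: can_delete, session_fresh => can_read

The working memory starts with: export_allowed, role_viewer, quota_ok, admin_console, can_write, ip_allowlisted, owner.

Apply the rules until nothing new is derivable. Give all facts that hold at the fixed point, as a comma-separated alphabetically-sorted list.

Round 1 fires rule 6, rule 7, giving break_glass, audit_required.
Round 2 fires rule 1, rule 4, giving session_fresh, can_delete.
Round 3 fires rule 2, rule 9, giving sso_linked, can_read.

admin_console, audit_required, break_glass, can_delete, can_read, can_write, export_allowed, ip_allowlisted, owner, quota_ok, role_viewer, session_fresh, sso_linked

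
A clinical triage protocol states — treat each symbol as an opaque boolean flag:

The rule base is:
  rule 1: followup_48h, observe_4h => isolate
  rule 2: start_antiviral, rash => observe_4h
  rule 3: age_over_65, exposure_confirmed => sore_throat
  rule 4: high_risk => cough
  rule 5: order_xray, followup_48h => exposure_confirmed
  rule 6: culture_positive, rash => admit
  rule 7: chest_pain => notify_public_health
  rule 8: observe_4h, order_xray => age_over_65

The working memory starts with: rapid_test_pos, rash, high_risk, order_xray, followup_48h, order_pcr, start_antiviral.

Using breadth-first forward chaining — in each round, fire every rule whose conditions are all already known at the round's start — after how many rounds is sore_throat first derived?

Round 1: rule 2 [start_antiviral, rash => observe_4h]; rule 4 [high_risk => cough]; rule 5 [order_xray, followup_48h => exposure_confirmed]. New: observe_4h, cough, exposure_confirmed.
Round 2: rule 1 [followup_48h, observe_4h => isolate]; rule 8 [observe_4h, order_xray => age_over_65]. New: isolate, age_over_65.
Round 3: rule 3 [age_over_65, exposure_confirmed => sore_throat]. New: sore_throat.
sore_throat first appears in round 3.

3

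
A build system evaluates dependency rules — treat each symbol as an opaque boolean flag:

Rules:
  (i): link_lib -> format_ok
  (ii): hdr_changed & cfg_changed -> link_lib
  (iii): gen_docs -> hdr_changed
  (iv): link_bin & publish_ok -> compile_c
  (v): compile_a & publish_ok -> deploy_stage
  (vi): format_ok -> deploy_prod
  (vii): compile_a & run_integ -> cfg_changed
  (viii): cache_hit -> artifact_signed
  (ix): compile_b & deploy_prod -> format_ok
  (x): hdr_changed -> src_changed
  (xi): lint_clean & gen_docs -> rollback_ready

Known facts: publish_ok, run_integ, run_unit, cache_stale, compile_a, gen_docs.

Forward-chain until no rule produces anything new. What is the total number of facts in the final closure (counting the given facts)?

13

Round 1: (iii) [gen_docs -> hdr_changed]; (v) [compile_a & publish_ok -> deploy_stage]; (vii) [compile_a & run_integ -> cfg_changed]. New: hdr_changed, deploy_stage, cfg_changed.
Round 2: (ii) [hdr_changed & cfg_changed -> link_lib]; (x) [hdr_changed -> src_changed]. New: link_lib, src_changed.
Round 3: (i) [link_lib -> format_ok]. New: format_ok.
Round 4: (vi) [format_ok -> deploy_prod]. New: deploy_prod.
Closure: {cache_stale, cfg_changed, compile_a, deploy_prod, deploy_stage, format_ok, gen_docs, hdr_changed, link_lib, publish_ok, run_integ, run_unit, src_changed} — 13 facts.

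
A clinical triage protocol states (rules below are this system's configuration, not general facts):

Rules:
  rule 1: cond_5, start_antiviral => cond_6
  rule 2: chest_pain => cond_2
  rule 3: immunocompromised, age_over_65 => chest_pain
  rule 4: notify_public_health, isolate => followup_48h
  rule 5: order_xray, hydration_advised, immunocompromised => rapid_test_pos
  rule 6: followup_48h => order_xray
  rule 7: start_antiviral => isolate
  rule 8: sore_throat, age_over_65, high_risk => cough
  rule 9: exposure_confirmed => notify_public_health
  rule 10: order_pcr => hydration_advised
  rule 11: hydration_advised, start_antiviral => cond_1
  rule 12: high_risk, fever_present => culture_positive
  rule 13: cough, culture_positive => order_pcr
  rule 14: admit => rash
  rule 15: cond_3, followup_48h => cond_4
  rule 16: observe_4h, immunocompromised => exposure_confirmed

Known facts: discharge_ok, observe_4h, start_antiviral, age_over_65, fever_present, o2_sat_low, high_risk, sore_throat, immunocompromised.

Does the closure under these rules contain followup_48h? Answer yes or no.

Round 1 fires rule 3, rule 7, rule 8, rule 12, rule 16, giving chest_pain, isolate, cough, culture_positive, exposure_confirmed.
Round 2 fires rule 2, rule 9, rule 13, giving cond_2, notify_public_health, order_pcr.
Round 3 fires rule 4, rule 10, giving followup_48h, hydration_advised.
Round 4 fires rule 6, rule 11, giving order_xray, cond_1.
Round 5 fires rule 5, giving rapid_test_pos.
followup_48h appears in round 3, so it is derivable.

yes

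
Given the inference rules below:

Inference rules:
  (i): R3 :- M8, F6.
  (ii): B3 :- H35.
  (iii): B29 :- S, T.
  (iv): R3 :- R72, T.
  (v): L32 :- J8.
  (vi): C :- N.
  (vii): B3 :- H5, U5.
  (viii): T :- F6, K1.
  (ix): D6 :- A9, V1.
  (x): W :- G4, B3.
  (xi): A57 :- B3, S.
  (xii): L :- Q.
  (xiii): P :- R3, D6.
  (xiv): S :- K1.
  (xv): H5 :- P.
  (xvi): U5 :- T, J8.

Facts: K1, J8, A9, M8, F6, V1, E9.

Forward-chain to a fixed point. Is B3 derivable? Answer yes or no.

yes

Round 1 — (i), (v), (viii), (ix), (xiv), derive R3, L32, T, D6, S.
Round 2 — (iii), (xiii), (xvi), derive B29, P, U5.
Round 3 — (xv), derive H5.
Round 4 — (vii), derive B3.
Round 5 — (xi), derive A57.
B3 appears in round 4, so it is derivable.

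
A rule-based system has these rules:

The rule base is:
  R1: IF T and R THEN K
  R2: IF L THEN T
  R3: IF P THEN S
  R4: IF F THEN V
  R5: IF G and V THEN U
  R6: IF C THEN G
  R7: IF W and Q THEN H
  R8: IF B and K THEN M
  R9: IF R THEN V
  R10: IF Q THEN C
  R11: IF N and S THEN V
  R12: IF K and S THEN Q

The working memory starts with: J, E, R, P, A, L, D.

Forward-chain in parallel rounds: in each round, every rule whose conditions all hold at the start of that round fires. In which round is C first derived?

Round 1: R2 [IF L THEN T]; R3 [IF P THEN S]; R9 [IF R THEN V]. Adds T, S, V.
Round 2: R1 [IF T and R THEN K]. Adds K.
Round 3: R12 [IF K and S THEN Q]. Adds Q.
Round 4: R10 [IF Q THEN C]. Adds C.
C first appears in round 4.

4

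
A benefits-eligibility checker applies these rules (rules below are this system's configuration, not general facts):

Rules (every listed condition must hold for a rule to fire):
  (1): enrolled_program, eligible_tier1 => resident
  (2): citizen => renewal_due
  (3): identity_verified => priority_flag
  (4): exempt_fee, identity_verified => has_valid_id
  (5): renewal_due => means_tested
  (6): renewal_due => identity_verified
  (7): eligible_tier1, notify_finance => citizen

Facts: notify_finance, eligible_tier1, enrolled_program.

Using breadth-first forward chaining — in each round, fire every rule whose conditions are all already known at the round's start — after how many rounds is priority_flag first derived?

Round 1 — (1), (7), derive resident, citizen.
Round 2 — (2), derive renewal_due.
Round 3 — (5), (6), derive means_tested, identity_verified.
Round 4 — (3), derive priority_flag.
priority_flag first appears in round 4.

4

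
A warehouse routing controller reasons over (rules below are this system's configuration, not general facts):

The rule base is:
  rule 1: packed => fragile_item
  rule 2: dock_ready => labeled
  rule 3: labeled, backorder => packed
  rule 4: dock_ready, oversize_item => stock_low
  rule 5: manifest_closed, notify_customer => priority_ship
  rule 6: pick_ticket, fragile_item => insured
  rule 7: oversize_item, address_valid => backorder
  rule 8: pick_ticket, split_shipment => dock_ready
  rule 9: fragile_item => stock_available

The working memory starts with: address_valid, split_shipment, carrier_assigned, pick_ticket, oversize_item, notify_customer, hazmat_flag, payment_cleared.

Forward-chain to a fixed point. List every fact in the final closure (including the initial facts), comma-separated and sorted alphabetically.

Round 1 fires rule 7, rule 8, giving backorder, dock_ready.
Round 2 fires rule 2, rule 4, giving labeled, stock_low.
Round 3 fires rule 3, giving packed.
Round 4 fires rule 1, giving fragile_item.
Round 5 fires rule 6, rule 9, giving insured, stock_available.

address_valid, backorder, carrier_assigned, dock_ready, fragile_item, hazmat_flag, insured, labeled, notify_customer, oversize_item, packed, payment_cleared, pick_ticket, split_shipment, stock_available, stock_low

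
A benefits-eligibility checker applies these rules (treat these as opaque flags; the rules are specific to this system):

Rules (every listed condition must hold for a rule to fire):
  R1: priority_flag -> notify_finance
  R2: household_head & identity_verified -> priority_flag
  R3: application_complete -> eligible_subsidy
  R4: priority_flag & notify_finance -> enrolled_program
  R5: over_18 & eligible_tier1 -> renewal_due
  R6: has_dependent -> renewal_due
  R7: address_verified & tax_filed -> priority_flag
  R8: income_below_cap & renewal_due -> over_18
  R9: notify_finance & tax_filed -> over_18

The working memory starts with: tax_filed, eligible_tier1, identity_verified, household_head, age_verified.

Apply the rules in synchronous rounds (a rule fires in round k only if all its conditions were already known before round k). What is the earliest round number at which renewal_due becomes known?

Round 1 fires R2, giving priority_flag.
Round 2 fires R1, giving notify_finance.
Round 3 fires R4, R9, giving enrolled_program, over_18.
Round 4 fires R5, giving renewal_due.
renewal_due first appears in round 4.

4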